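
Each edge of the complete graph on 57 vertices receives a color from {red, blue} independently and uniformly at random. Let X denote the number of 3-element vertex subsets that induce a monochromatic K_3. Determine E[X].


Let X = Σ_S X_S over the C(57, 3) = 29260 subsets S of size 3, where X_S = 1 if the K_3 on S is monochromatic.
For a fixed S, the K_3 on S has C(3, 2) = 3 edges. P[all 3 edges red] = (1/2)^3, and likewise for blue, so P[monochromatic] = 2·(1/2)^3 = 2^{1 − 3} = 1/4.
By linearity: E[X] = C(57, 3) · 2^{1 − 3} = 29260 · 1/4 = 7315.
Numerically: E[X] ≈ 7315.0000.

E[X] = C(57,3)·2^(1−C(3,2)) = 7315 ≈ 7315.0000.


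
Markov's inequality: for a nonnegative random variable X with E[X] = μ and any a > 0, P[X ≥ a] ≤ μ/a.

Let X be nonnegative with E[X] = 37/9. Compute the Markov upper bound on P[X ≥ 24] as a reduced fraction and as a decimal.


μ = E[X] = 37/9, a = 24.
Markov: P[X ≥ 24] ≤ μ/a = (37/9)/24 = 37/216.
Numerically: ≈ 0.17130.
(Since a = 24 > μ = 4.11111, the bound 37/216 is < 1 and informative.)

P[X ≥ 24] ≤ 37/216 ≈ 0.17130.


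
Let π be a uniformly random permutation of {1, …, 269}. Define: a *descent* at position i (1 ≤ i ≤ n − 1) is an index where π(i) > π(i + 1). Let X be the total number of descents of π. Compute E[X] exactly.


Write X = Σ X_I over i = 1, …, 268, with X_I the indicator of one descent.
There are 268 indicators.
For each fixed i, the pair (π(i), π(i+1)) is a uniformly random ordered pair of distinct values from {1, …, 269}; by symmetry P[π(i) > π(i+1)] = 1/2.
By linearity: E[X] = 268 · (1/2) = (269 − 1) · (1/2) = 134 ≈ 134.0000.

E[X] = 134 = 134.0000.


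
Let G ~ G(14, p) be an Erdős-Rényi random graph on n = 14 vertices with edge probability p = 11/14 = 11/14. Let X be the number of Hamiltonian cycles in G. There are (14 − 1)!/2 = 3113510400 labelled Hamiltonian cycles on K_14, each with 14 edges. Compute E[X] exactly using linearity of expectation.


K_14 has (14 − 1)!/2 = 3113510400 labelled Hamiltonian cycles.
For each such Hamiltonian cycle H, let X_H = 1 if all 14 edges of H are present in G. Then P[X_H = 1] = p^{14} = (11/14)^{14} = 379749833583241/11112006825558016.
By linearity of expectation: E[X] = Σ_H E[X_H] = 3113510400 · p^{14} = 3113510400 · 379749833583241/11112006825558016 = 329898174179601037725/3100448333024.
Numerically: E[X] ≈ 1.06403e+08.

E[X] = 3113510400 · (11/14)^{14} = 329898174179601037725/3100448333024 ≈ 1.06403e+08.


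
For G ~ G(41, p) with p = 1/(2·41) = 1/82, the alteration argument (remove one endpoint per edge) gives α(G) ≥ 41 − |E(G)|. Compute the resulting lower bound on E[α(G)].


E[|E(G)|] = C(41, 2)·p = 820 · (1/82) = 10.
E[α(G)] ≥ n − E[|E(G)|] = 41 − 10 = 31.
Numerically: ≈ 31.000.
(This is only a lower bound; the true E[α(G)] may be larger.)

E[α(G)] ≥ 31 ≈ 31.000.


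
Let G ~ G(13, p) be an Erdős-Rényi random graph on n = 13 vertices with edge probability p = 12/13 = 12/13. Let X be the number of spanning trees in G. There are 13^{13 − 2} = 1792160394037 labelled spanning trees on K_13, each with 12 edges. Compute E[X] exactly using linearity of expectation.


K_13 has 13^{13 − 2} = 1792160394037 labelled spanning trees.
For each such spanning tree H, let X_H = 1 if all 12 edges of H are present in G. Then P[X_H = 1] = p^{12} = (12/13)^{12} = 8916100448256/23298085122481.
Summing the indicators: E[X] = Σ_H E[X_H] = 1792160394037 · p^{12} = 1792160394037 · 8916100448256/23298085122481 = 8916100448256/13.
Numerically: E[X] ≈ 6.8585e+11.

E[X] = 1792160394037 · (12/13)^{12} = 8916100448256/13 ≈ 6.8585e+11.


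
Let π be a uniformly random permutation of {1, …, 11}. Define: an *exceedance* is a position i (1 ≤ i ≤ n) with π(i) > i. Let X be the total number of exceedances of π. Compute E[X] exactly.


Write X = Σ_{i=1}^{11} X_i, where X_i = 1_{π(i) > i}.
For each fixed i, π(i) is uniform over {1, …, 11} (marginal of a uniform permutation), so P[π(i) > i] = (n − i)/n. Summing: Σ_{i=1}^{11} (n − i)/n = (0 + 1 + … + 10)/11 = 11(11 − 1)/(2·11) = (11 − 1)/2.
Hence E[X] = Σ_{i=1}^{11} (11 − i)/11 = 5 ≈ 5.00000.

E[X] = 5 = 5.00000.


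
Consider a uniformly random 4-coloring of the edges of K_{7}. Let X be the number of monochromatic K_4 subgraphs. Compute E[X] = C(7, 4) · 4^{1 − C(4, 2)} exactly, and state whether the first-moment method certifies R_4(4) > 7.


E[X] = C(7, 4) · 4^{1 − 6} = 35 · 4^{−5} = 35/1024.
As a reduced fraction: E[X] = 35/1024 ≈ 0.0342.
Is E[X] < 1? YES.
Since E[X] < 1, there exists a 4-coloring of K_{7} with no monochromatic K_4; hence R_4(4) > 7.

E[X] = 35/1024 ≈ 0.0342; E[X] < 1, so R_4(4) > 7.


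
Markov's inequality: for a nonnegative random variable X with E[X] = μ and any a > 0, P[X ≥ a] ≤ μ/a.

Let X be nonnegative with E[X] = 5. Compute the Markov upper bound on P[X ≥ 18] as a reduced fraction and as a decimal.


μ = E[X] = 5, a = 18.
Markov: P[X ≥ 18] ≤ μ/a = (5)/18 = 5/18.
Numerically: ≈ 0.277778.
(Since a = 18 > μ = 5.000000, the bound 5/18 is < 1 and informative.)

P[X ≥ 18] ≤ 5/18 ≈ 0.277778.


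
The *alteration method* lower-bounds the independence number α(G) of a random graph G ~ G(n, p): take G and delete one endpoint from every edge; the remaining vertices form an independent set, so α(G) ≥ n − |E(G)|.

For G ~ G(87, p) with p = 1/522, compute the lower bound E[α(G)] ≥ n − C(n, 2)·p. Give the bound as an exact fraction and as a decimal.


E[|E(G)|] = C(87, 2)·p = 3741 · (1/522) = 43/6.
E[α(G)] ≥ n − E[|E(G)|] = 87 − 43/6 = 479/6.
Numerically: ≈ 79.833.
(This is only a lower bound; the true E[α(G)] may be larger.)

E[α(G)] ≥ 479/6 ≈ 79.833.


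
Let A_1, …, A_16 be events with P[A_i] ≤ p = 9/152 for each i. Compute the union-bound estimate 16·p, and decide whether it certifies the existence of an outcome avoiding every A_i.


Union bound: P[∪_{i=1}^{16} A_i] ≤ Σ_i P[A_i] ≤ 16·p = 16·(9/152) = 18/19.
Numerically: 18/19 ≈ 0.947368.
Is 18/19 < 1? YES.
Since P[∪ A_i] ≤ 18/19 < 1, the complement has P[∩ A_i^c] ≥ 1 − 18/19 = 1/19 > 0, so some outcome avoids every A_i.

16·p = 18/19 ≈ 0.947368; existence CERTIFIED by the union bound.


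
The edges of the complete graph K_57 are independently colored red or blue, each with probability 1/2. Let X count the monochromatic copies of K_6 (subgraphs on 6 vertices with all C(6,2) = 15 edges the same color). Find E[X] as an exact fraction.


Let X = Σ_S X_S over the C(57, 6) = 36288252 subsets S of size 6, where X_S = 1 if the K_6 on S is monochromatic.
For a fixed S, the K_6 on S has C(6, 2) = 15 edges. P[all 15 edges red] = (1/2)^15, and likewise for blue, so P[monochromatic] = 2·(1/2)^15 = 2^{1 − 15} = 1/16384.
By linearity: E[X] = C(57, 6) · 2^{1 − 15} = 36288252 · 1/16384 = 9072063/4096.
Numerically: E[X] ≈ 2214.859131.

E[X] = C(57,6)·2^(1−C(6,2)) = 9072063/4096 ≈ 2214.859131.


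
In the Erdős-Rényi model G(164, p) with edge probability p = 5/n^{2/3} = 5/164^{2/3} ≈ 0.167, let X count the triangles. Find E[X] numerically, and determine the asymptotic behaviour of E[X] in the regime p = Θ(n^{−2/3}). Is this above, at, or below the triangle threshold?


Number of potential triangles: C(164, 3) = 721764.
Each occurs with probability p³ ≈ (0.167)³ ≈ 4.64753e-03.
By linearity: E[X] = C(164, 3)·p³ ≈ 721764 · 4.64753e-03 ≈ 3354.421.
Since α = 2/3 < 1, p = c/n^{2/3} ≫ 1/n is above the triangle threshold p ~ 1/n. Asymptotically E[X] ~ (c³/6)·n^{3(1−α)} = (5³/6)·n^{1} → ∞; triangles are abundant w.h.p.

E[X] ≈ 3354.421; in regime p = Θ(1/n^{2/3}) E[X] diverges (above the triangle threshold p ~ 1/n).


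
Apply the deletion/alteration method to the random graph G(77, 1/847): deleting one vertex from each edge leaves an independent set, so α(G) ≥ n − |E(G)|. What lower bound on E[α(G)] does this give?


E[|E(G)|] = C(77, 2)·p = 2926 · (1/847) = 38/11.
E[α(G)] ≥ n − E[|E(G)|] = 77 − 38/11 = 809/11.
Numerically: ≈ 73.545455.
(This is only a lower bound; the true E[α(G)] may be larger.)

E[α(G)] ≥ 809/11 ≈ 73.545455.


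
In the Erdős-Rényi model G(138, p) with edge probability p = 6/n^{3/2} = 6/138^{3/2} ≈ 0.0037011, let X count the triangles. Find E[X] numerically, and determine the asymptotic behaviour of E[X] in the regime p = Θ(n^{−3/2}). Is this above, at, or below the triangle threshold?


Number of potential triangles: C(138, 3) = 428536.
Each occurs with probability p³ ≈ (0.0037011)³ ≈ 5.0698821e-08.
By linearity: E[X] = C(138, 3)·p³ ≈ 428536 · 5.0698821e-08 ≈ 0.02173.
Since α = 3/2 > 1, p = c/n^{3/2} = o(1/n) is below the triangle threshold p ~ 1/n. Asymptotically E[X] ~ (c³/6)·n^{3(1−α)} = (6³/6)·n^{-1.5} → 0, so by Markov's inequality G has no triangles w.h.p.

E[X] ≈ 0.02173; in regime p = Θ(1/n^{3/2}) E[X] tends to 0 (below the triangle threshold p ~ 1/n).


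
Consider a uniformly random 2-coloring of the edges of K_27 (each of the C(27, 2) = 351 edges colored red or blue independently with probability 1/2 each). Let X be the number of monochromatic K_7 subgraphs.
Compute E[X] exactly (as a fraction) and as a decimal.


Let X = Σ_S X_S over the C(27, 7) = 888030 subsets S of size 7, where X_S = 1 if the K_7 on S is monochromatic.
For a fixed S, the K_7 on S has C(7, 2) = 21 edges. P[all 21 edges red] = (1/2)^21, and likewise for blue, so P[monochromatic] = 2·(1/2)^21 = 2^{1 − 21} = 1/1048576.
By linearity of expectation: E[X] = C(27, 7) · 2^{1 − 21} = 888030 · 1/1048576 = 444015/524288.
Numerically: E[X] ≈ 0.84689.

E[X] = C(27,7)·2^(1−C(7,2)) = 444015/524288 ≈ 0.84689.


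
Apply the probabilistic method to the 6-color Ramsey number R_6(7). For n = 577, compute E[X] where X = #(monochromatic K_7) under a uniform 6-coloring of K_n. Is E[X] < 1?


E[X] = C(577, 7) · 6^{1 − 21} = 4073186129881440 · 6^{−20} = 4073186129881440/3656158440062976.
As a reduced fraction: E[X] = 42429022186265/38084983750656 ≈ 1.114.
Is E[X] < 1? NO.
Since E[X] ≥ 1, the first-moment bound is inconclusive at n = 577; it does NOT by itself certify R_6(7) > 577.

E[X] = 42429022186265/38084983750656 ≈ 1.114; E[X] ≥ 1; first-moment method inconclusive here.


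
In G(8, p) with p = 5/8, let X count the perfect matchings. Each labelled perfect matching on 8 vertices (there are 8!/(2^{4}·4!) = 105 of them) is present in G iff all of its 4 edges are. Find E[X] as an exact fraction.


K_8 has 8!/(2^{4}·4!) = 105 labelled perfect matchings.
For each such perfect matching H, let X_H = 1 if all 4 edges of H are present in G. Then P[X_H = 1] = p^{4} = (5/8)^{4} = 625/4096.
By linearity: E[X] = Σ_H E[X_H] = 105 · p^{4} = 105 · 625/4096 = 65625/4096.
Numerically: E[X] ≈ 16.0217.

E[X] = 105 · (5/8)^{4} = 65625/4096 ≈ 16.0217.


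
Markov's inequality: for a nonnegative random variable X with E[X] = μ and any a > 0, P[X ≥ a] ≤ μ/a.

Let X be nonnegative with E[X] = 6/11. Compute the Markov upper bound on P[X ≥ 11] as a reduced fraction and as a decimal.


μ = E[X] = 6/11, a = 11.
Markov: P[X ≥ 11] ≤ μ/a = (6/11)/11 = 6/121.
Numerically: ≈ 0.0496.
(Since a = 11 > μ = 0.5455, the bound 6/121 is < 1 and informative.)

P[X ≥ 11] ≤ 6/121 ≈ 0.0496.


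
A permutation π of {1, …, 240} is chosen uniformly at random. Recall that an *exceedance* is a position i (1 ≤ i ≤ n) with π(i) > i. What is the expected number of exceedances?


Write X = Σ_{i=1}^{240} X_i, where X_i = 1_{π(i) > i}.
For each fixed i, π(i) is uniform over {1, …, 240} (marginal of a uniform permutation), so P[π(i) > i] = (n − i)/n. Summing: Σ_{i=1}^{240} (n − i)/n = (0 + 1 + … + 239)/240 = 240(240 − 1)/(2·240) = (240 − 1)/2.
Hence E[X] = Σ_{i=1}^{240} (240 − i)/240 = 239/2 ≈ 119.500000.

E[X] = 239/2 = 119.500000.


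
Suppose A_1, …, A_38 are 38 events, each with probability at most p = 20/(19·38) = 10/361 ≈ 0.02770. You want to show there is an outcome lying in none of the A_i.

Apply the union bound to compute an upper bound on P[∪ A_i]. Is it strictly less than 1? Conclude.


Union bound: P[∪_{i=1}^{38} A_i] ≤ Σ_i P[A_i] ≤ 38·p = 38·(10/361) = 20/19.
Numerically: 20/19 ≈ 1.05263.
Is 20/19 < 1? NO.
Since the bound 20/19 is ≥ 1, the union bound is uninformative here; it does NOT by itself certify existence.

38·p = 20/19 ≈ 1.05263; existence NOT certified by the union bound.


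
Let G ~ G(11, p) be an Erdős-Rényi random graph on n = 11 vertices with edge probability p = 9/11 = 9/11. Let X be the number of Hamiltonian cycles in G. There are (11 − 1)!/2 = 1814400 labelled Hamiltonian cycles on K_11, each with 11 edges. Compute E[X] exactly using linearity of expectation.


K_11 has (11 − 1)!/2 = 1814400 labelled Hamiltonian cycles.
For each such Hamiltonian cycle H, let X_H = 1 if all 11 edges of H are present in G. Then P[X_H = 1] = p^{11} = (9/11)^{11} = 31381059609/285311670611.
By linearity of expectation: E[X] = Σ_H E[X_H] = 1814400 · p^{11} = 1814400 · 31381059609/285311670611 = 56937794554569600/285311670611.
Numerically: E[X] ≈ 1.996e+05.

E[X] = 1814400 · (9/11)^{11} = 56937794554569600/285311670611 ≈ 1.996e+05.


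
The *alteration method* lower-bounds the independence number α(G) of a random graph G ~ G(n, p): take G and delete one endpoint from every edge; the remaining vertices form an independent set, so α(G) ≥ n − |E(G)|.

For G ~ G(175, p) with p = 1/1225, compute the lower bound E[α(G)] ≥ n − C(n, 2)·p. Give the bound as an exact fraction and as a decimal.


E[|E(G)|] = C(175, 2)·p = 15225 · (1/1225) = 87/7.
E[α(G)] ≥ n − E[|E(G)|] = 175 − 87/7 = 1138/7.
Numerically: ≈ 162.571.
(This is only a lower bound; the true E[α(G)] may be larger.)

E[α(G)] ≥ 1138/7 ≈ 162.571.


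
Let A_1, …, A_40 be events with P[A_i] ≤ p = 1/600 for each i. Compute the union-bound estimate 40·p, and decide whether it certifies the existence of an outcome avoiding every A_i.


Union bound: P[∪_{i=1}^{40} A_i] ≤ Σ_i P[A_i] ≤ 40·p = 40·(1/600) = 1/15.
Numerically: 1/15 ≈ 0.0667.
Is 1/15 < 1? YES.
Since P[∪ A_i] ≤ 1/15 < 1, the complement has P[∩ A_i^c] ≥ 1 − 1/15 = 14/15 > 0, so some outcome avoids every A_i.

40·p = 1/15 ≈ 0.0667; existence CERTIFIED by the union bound.


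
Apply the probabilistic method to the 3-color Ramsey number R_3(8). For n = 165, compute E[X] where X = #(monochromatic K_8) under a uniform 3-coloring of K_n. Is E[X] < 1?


E[X] = C(165, 8) · 3^{1 − 28} = 11468588169060 · 3^{−27} = 11468588169060/7625597484987.
As a reduced fraction: E[X] = 141587508260/94143178827 ≈ 1.5040.
Is E[X] < 1? NO.
Since E[X] ≥ 1, the first-moment bound is inconclusive at n = 165; it does NOT by itself certify R_3(8) > 165.

E[X] = 141587508260/94143178827 ≈ 1.5040; E[X] ≥ 1; first-moment method inconclusive here.


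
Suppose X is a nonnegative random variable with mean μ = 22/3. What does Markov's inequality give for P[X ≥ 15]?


μ = E[X] = 22/3, a = 15.
Markov: P[X ≥ 15] ≤ μ/a = (22/3)/15 = 22/45.
Numerically: ≈ 0.488889.
(Since a = 15 > μ = 7.333333, the bound 22/45 is < 1 and informative.)

P[X ≥ 15] ≤ 22/45 ≈ 0.488889.


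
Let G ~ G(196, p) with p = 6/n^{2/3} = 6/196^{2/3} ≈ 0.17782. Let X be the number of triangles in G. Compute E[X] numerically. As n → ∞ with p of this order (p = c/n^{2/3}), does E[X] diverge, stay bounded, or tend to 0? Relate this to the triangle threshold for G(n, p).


Number of potential triangles: C(196, 3) = 1235780.
Each occurs with probability p³ ≈ (0.17782)³ ≈ 5.6226572e-03.
By linearity: E[X] = C(196, 3)·p³ ≈ 1235780 · 5.6226572e-03 ≈ 6948.36735.
Since α = 2/3 < 1, p = c/n^{2/3} ≫ 1/n is above the triangle threshold p ~ 1/n. Asymptotically E[X] ~ (c³/6)·n^{3(1−α)} = (6³/6)·n^{1} → ∞; triangles are abundant w.h.p.

E[X] ≈ 6948.36735; in regime p = Θ(1/n^{2/3}) E[X] diverges (above the triangle threshold p ~ 1/n).


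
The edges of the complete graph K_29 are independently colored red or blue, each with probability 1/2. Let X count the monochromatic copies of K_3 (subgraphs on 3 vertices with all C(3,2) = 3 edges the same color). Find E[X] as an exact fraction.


Let X = Σ_S X_S over the C(29, 3) = 3654 subsets S of size 3, where X_S = 1 if the K_3 on S is monochromatic.
For a fixed S, the K_3 on S has C(3, 2) = 3 edges. P[all 3 edges red] = (1/2)^3, and likewise for blue, so P[monochromatic] = 2·(1/2)^3 = 2^{1 − 3} = 1/4.
By linearity: E[X] = C(29, 3) · 2^{1 − 3} = 3654 · 1/4 = 1827/2.
Numerically: E[X] ≈ 913.500000.

E[X] = C(29,3)·2^(1−C(3,2)) = 1827/2 ≈ 913.500000.


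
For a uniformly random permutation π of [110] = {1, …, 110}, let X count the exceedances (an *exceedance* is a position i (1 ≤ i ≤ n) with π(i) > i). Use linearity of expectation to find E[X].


Write X = Σ_{i=1}^{110} X_i, where X_i = 1_{π(i) > i}.
For each fixed i, π(i) is uniform over {1, …, 110} (marginal of a uniform permutation), so P[π(i) > i] = (n − i)/n. Summing: Σ_{i=1}^{110} (n − i)/n = (0 + 1 + … + 109)/110 = 110(110 − 1)/(2·110) = (110 − 1)/2.
Hence E[X] = Σ_{i=1}^{110} (110 − i)/110 = 109/2 ≈ 54.50000.

E[X] = 109/2 = 54.50000.


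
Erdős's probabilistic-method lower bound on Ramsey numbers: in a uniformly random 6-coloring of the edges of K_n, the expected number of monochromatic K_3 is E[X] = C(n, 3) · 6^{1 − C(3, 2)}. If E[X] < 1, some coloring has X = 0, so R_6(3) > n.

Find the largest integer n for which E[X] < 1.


We need C(n, 3) · 6^{1 − 3} < 1, i.e. C(n, 3) < 6^{3 − 1} = 36.
Check values of n near the boundary:
  n = 3: C(3, 3) = 1; 1 < 36? YES
  n = 4: C(4, 3) = 4; 4 < 36? YES
  n = 5: C(5, 3) = 10; 10 < 36? YES
  n = 6: C(6, 3) = 20; 20 < 36? YES
  n = 7: C(7, 3) = 35; 35 < 36? YES
  n = 8: C(8, 3) = 56; 56 < 36? NO
  n = 9: C(9, 3) = 84; 84 < 36? NO
  n = 10: C(10, 3) = 120; 120 < 36? NO
The largest n with C(n, 3) < 36 is n = 7 (where E[X] = 35/36 ≈ 0.97222). Hence R_6(3) > 7, i.e. R_6(3) ≥ 8.

Largest n = 7; hence R_6(3) > 7.


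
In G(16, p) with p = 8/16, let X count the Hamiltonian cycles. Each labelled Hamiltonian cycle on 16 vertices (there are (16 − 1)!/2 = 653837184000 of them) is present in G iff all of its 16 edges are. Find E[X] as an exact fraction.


K_16 has (16 − 1)!/2 = 653837184000 labelled Hamiltonian cycles.
For each such Hamiltonian cycle H, let X_H = 1 if all 16 edges of H are present in G. Then P[X_H = 1] = p^{16} = (1/2)^{16} = 1/65536.
By linearity: E[X] = Σ_H E[X_H] = 653837184000 · p^{16} = 653837184000 · 1/65536 = 638512875/64.
Numerically: E[X] ≈ 9.97676e+06.

E[X] = 653837184000 · (1/2)^{16} = 638512875/64 ≈ 9.97676e+06.


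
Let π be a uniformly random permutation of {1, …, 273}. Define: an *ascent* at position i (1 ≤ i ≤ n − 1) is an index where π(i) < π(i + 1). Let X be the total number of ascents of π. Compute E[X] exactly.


Write X = Σ X_I over i = 1, …, 272, with X_I the indicator of one ascent.
There are 272 indicators.
For each fixed i, the pair (π(i), π(i+1)) is a uniformly random ordered pair of distinct values from {1, …, 273}; by symmetry P[π(i) < π(i+1)] = 1/2.
By linearity: E[X] = 272 · (1/2) = (273 − 1) · (1/2) = 136 ≈ 136.0000.

E[X] = 136 = 136.0000.


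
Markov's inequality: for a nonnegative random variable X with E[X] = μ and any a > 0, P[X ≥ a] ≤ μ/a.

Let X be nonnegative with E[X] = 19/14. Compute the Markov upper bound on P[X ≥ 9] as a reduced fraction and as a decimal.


μ = E[X] = 19/14, a = 9.
Markov: P[X ≥ 9] ≤ μ/a = (19/14)/9 = 19/126.
Numerically: ≈ 0.151.
(Since a = 9 > μ = 1.357, the bound 19/126 is < 1 and informative.)

P[X ≥ 9] ≤ 19/126 ≈ 0.151.


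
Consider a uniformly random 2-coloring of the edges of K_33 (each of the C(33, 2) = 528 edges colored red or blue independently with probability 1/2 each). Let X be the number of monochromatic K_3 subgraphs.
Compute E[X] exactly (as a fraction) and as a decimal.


Let X = Σ_S X_S over the C(33, 3) = 5456 subsets S of size 3, where X_S = 1 if the K_3 on S is monochromatic.
For a fixed S, the K_3 on S has C(3, 2) = 3 edges. P[all 3 edges red] = (1/2)^3, and likewise for blue, so P[monochromatic] = 2·(1/2)^3 = 2^{1 − 3} = 1/4.
Summing: E[X] = C(33, 3) · 2^{1 − 3} = 5456 · 1/4 = 1364.
Numerically: E[X] ≈ 1364.0000.

E[X] = C(33,3)·2^(1−C(3,2)) = 1364 ≈ 1364.0000.


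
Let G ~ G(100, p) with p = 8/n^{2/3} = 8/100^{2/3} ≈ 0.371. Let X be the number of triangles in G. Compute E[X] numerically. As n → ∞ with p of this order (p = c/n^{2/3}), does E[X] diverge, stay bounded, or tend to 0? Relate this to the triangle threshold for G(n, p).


Number of potential triangles: C(100, 3) = 161700.
Each occurs with probability p³ ≈ (0.371)³ ≈ 5.12000e-02.
By linearity: E[X] = C(100, 3)·p³ ≈ 161700 · 5.12000e-02 ≈ 8279.040.
Since α = 2/3 < 1, p = c/n^{2/3} ≫ 1/n is above the triangle threshold p ~ 1/n. Asymptotically E[X] ~ (c³/6)·n^{3(1−α)} = (8³/6)·n^{1} → ∞; triangles are abundant w.h.p.

E[X] ≈ 8279.040; in regime p = Θ(1/n^{2/3}) E[X] diverges (above the triangle threshold p ~ 1/n).


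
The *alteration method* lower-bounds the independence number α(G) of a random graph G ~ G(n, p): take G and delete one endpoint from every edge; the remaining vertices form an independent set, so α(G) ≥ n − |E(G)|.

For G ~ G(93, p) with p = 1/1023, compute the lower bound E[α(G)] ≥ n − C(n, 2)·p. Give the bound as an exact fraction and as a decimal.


E[|E(G)|] = C(93, 2)·p = 4278 · (1/1023) = 46/11.
E[α(G)] ≥ n − E[|E(G)|] = 93 − 46/11 = 977/11.
Numerically: ≈ 88.8182.
(This is only a lower bound; the true E[α(G)] may be larger.)

E[α(G)] ≥ 977/11 ≈ 88.8182.


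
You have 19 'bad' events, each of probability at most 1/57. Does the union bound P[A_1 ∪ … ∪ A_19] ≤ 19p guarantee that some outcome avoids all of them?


Union bound: P[∪_{i=1}^{19} A_i] ≤ Σ_i P[A_i] ≤ 19·p = 19·(1/57) = 1/3.
Numerically: 1/3 ≈ 0.33333.
Is 1/3 < 1? YES.
Since P[∪ A_i] ≤ 1/3 < 1, the complement has P[∩ A_i^c] ≥ 1 − 1/3 = 2/3 > 0, so some outcome avoids every A_i.

19·p = 1/3 ≈ 0.33333; existence CERTIFIED by the union bound.


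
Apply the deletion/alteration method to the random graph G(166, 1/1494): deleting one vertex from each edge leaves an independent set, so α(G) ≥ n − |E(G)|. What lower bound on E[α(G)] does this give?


E[|E(G)|] = C(166, 2)·p = 13695 · (1/1494) = 55/6.
E[α(G)] ≥ n − E[|E(G)|] = 166 − 55/6 = 941/6.
Numerically: ≈ 156.8333.
(This is only a lower bound; the true E[α(G)] may be larger.)

E[α(G)] ≥ 941/6 ≈ 156.8333.


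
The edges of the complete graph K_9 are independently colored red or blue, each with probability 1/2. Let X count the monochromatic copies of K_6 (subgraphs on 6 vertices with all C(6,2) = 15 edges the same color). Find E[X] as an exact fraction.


Let X = Σ_S X_S over the C(9, 6) = 84 subsets S of size 6, where X_S = 1 if the K_6 on S is monochromatic.
For a fixed S, the K_6 on S has C(6, 2) = 15 edges. P[all 15 edges red] = (1/2)^15, and likewise for blue, so P[monochromatic] = 2·(1/2)^15 = 2^{1 − 15} = 1/16384.
By linearity: E[X] = C(9, 6) · 2^{1 − 15} = 84 · 1/16384 = 21/4096.
Numerically: E[X] ≈ 0.005127.

E[X] = C(9,6)·2^(1−C(6,2)) = 21/4096 ≈ 0.005127.


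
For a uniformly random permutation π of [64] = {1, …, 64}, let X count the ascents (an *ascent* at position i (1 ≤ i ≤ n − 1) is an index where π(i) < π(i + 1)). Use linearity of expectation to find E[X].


Write X = Σ X_I over i = 1, …, 63, with X_I the indicator of one ascent.
There are 63 indicators.
For each fixed i, the pair (π(i), π(i+1)) is a uniformly random ordered pair of distinct values from {1, …, 64}; by symmetry P[π(i) < π(i+1)] = 1/2.
By linearity: E[X] = 63 · (1/2) = (64 − 1) · (1/2) = 63/2 ≈ 31.500.

E[X] = 63/2 = 31.500.


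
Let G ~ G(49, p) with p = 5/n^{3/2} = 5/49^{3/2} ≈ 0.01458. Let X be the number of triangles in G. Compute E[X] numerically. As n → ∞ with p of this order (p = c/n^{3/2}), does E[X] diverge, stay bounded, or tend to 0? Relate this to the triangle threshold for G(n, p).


Number of potential triangles: C(49, 3) = 18424.
Each occurs with probability p³ ≈ (0.01458)³ ≈ 3.097617e-06.
By linearity: E[X] = C(49, 3)·p³ ≈ 18424 · 3.097617e-06 ≈ 0.0571.
Since α = 3/2 > 1, p = c/n^{3/2} = o(1/n) is below the triangle threshold p ~ 1/n. Asymptotically E[X] ~ (c³/6)·n^{3(1−α)} = (5³/6)·n^{-1.5} → 0, so by Markov's inequality G has no triangles w.h.p.

E[X] ≈ 0.0571; in regime p = Θ(1/n^{3/2}) E[X] tends to 0 (below the triangle threshold p ~ 1/n).


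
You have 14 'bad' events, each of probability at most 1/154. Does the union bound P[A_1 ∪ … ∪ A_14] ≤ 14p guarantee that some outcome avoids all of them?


Union bound: P[∪_{i=1}^{14} A_i] ≤ Σ_i P[A_i] ≤ 14·p = 14·(1/154) = 1/11.
Numerically: 1/11 ≈ 0.091.
Is 1/11 < 1? YES.
Since P[∪ A_i] ≤ 1/11 < 1, the complement has P[∩ A_i^c] ≥ 1 − 1/11 = 10/11 > 0, so some outcome avoids every A_i.

14·p = 1/11 ≈ 0.091; existence CERTIFIED by the union bound.


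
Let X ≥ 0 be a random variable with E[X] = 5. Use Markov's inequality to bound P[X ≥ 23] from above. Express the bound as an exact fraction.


μ = E[X] = 5, a = 23.
Markov: P[X ≥ 23] ≤ μ/a = (5)/23 = 5/23.
Numerically: ≈ 0.21739.
(Since a = 23 > μ = 5.00000, the bound 5/23 is < 1 and informative.)

P[X ≥ 23] ≤ 5/23 ≈ 0.21739.


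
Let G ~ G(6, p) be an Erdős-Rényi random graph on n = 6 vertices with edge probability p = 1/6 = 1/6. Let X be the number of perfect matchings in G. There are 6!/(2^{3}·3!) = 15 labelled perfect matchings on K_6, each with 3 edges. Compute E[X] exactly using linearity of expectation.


K_6 has 6!/(2^{3}·3!) = 15 labelled perfect matchings.
For each such perfect matching H, let X_H = 1 if all 3 edges of H are present in G. Then P[X_H = 1] = p^{3} = (1/6)^{3} = 1/216.
By linearity: E[X] = Σ_H E[X_H] = 15 · p^{3} = 15 · 1/216 = 5/72.
Numerically: E[X] ≈ 0.0694444.

E[X] = 15 · (1/6)^{3} = 5/72 ≈ 0.0694444.


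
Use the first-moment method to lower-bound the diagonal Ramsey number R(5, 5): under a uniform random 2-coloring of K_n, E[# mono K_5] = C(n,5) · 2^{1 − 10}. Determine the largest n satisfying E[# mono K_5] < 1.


We need C(n, 5) · 2^{1 − 10} < 1, i.e. C(n, 5) < 2^{10 − 1} = 512.
Check values of n near the boundary:
  n = 9: C(9, 5) = 126; 126 < 512? YES
  n = 10: C(10, 5) = 252; 252 < 512? YES
  n = 11: C(11, 5) = 462; 462 < 512? YES
  n = 12: C(12, 5) = 792; 792 < 512? NO
The largest n with C(n, 5) < 512 is n = 11 (where E[X] = 231/256 ≈ 0.902344). Hence R(5, 5) > 11, i.e. R(5, 5) ≥ 12.

Largest n = 11; hence R(5, 5) > 11.


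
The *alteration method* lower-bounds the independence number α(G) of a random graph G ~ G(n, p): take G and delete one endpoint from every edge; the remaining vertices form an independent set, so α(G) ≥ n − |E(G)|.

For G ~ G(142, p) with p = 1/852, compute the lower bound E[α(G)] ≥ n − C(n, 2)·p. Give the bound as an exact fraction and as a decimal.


E[|E(G)|] = C(142, 2)·p = 10011 · (1/852) = 47/4.
E[α(G)] ≥ n − E[|E(G)|] = 142 − 47/4 = 521/4.
Numerically: ≈ 130.250.
(This is only a lower bound; the true E[α(G)] may be larger.)

E[α(G)] ≥ 521/4 ≈ 130.250.


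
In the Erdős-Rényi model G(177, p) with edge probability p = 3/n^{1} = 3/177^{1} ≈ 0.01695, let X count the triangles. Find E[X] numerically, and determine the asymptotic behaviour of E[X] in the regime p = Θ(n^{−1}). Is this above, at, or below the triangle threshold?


Number of potential triangles: C(177, 3) = 908600.
Each occurs with probability p³ ≈ (0.01695)³ ≈ 4.869047e-06.
By linearity: E[X] = C(177, 3)·p³ ≈ 908600 · 4.869047e-06 ≈ 4.4240.
Here α = 1, so p = 3/n is exactly at the triangle threshold p ~ 1/n. Asymptotically E[X] → c³/6 = 3³/6 = 9/2 ≈ 4.5000, a bounded constant. In this regime the triangle count is asymptotically Poisson(c³/6).

E[X] ≈ 4.4240; in regime p = Θ(1/n^{1}) E[X] stays bounded (at the triangle threshold p ~ 1/n).


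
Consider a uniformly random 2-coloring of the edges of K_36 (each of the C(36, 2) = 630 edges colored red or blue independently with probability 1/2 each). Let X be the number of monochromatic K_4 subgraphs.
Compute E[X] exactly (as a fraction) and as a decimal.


Let X = Σ_S X_S over the C(36, 4) = 58905 subsets S of size 4, where X_S = 1 if the K_4 on S is monochromatic.
For a fixed S, the K_4 on S has C(4, 2) = 6 edges. P[all 6 edges red] = (1/2)^6, and likewise for blue, so P[monochromatic] = 2·(1/2)^6 = 2^{1 − 6} = 1/32.
By linearity: E[X] = C(36, 4) · 2^{1 − 6} = 58905 · 1/32 = 58905/32.
Numerically: E[X] ≈ 1840.781.

E[X] = C(36,4)·2^(1−C(4,2)) = 58905/32 ≈ 1840.781.


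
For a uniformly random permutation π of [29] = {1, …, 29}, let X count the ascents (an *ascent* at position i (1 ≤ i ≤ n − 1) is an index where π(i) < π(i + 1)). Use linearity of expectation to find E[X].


Write X = Σ X_I over i = 1, …, 28, with X_I the indicator of one ascent.
There are 28 indicators.
For each fixed i, the pair (π(i), π(i+1)) is a uniformly random ordered pair of distinct values from {1, …, 29}; by symmetry P[π(i) < π(i+1)] = 1/2.
By linearity: E[X] = 28 · (1/2) = (29 − 1) · (1/2) = 14 ≈ 14.0000.

E[X] = 14 = 14.0000.


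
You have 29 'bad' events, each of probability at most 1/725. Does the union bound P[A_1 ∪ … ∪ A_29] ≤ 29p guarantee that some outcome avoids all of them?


Union bound: P[∪_{i=1}^{29} A_i] ≤ Σ_i P[A_i] ≤ 29·p = 29·(1/725) = 1/25.
Numerically: 1/25 ≈ 0.04000.
Is 1/25 < 1? YES.
Since P[∪ A_i] ≤ 1/25 < 1, the complement has P[∩ A_i^c] ≥ 1 − 1/25 = 24/25 > 0, so some outcome avoids every A_i.

29·p = 1/25 ≈ 0.04000; existence CERTIFIED by the union bound.


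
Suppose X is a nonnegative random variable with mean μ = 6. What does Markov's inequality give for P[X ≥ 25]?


μ = E[X] = 6, a = 25.
Markov: P[X ≥ 25] ≤ μ/a = (6)/25 = 6/25.
Numerically: ≈ 0.2400.
(Since a = 25 > μ = 6.0000, the bound 6/25 is < 1 and informative.)

P[X ≥ 25] ≤ 6/25 ≈ 0.2400.


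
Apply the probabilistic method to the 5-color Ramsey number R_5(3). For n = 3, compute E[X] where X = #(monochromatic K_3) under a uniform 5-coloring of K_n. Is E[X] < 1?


E[X] = C(3, 3) · 5^{1 − 3} = 1 · 5^{−2} = 1/25.
As a reduced fraction: E[X] = 1/25 ≈ 0.0400000.
Is E[X] < 1? YES.
Since E[X] < 1, there exists a 5-coloring of K_{3} with no monochromatic K_3; hence R_5(3) > 3.

E[X] = 1/25 ≈ 0.0400000; E[X] < 1, so R_5(3) > 3.


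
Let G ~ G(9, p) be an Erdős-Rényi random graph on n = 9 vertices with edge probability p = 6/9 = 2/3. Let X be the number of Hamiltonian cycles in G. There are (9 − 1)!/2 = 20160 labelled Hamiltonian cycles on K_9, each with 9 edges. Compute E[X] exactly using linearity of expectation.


K_9 has (9 − 1)!/2 = 20160 labelled Hamiltonian cycles.
For each such Hamiltonian cycle H, let X_H = 1 if all 9 edges of H are present in G. Then P[X_H = 1] = p^{9} = (2/3)^{9} = 512/19683.
Summing the indicators: E[X] = Σ_H E[X_H] = 20160 · p^{9} = 20160 · 512/19683 = 1146880/2187.
Numerically: E[X] ≈ 524.41.

E[X] = 20160 · (2/3)^{9} = 1146880/2187 ≈ 524.41.


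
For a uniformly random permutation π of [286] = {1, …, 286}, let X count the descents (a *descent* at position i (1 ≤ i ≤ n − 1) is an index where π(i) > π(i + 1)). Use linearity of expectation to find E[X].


Write X = Σ X_I over i = 1, …, 285, with X_I the indicator of one descent.
There are 285 indicators.
For each fixed i, the pair (π(i), π(i+1)) is a uniformly random ordered pair of distinct values from {1, …, 286}; by symmetry P[π(i) > π(i+1)] = 1/2.
By linearity: E[X] = 285 · (1/2) = (286 − 1) · (1/2) = 285/2 ≈ 142.50000.

E[X] = 285/2 = 142.50000.


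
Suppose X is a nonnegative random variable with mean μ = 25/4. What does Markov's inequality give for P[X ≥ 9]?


μ = E[X] = 25/4, a = 9.
Markov: P[X ≥ 9] ≤ μ/a = (25/4)/9 = 25/36.
Numerically: ≈ 0.694.
(Since a = 9 > μ = 6.250, the bound 25/36 is < 1 and informative.)

P[X ≥ 9] ≤ 25/36 ≈ 0.694.


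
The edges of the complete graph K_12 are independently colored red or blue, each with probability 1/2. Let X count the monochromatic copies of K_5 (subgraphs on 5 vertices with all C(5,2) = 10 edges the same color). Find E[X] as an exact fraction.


Let X = Σ_S X_S over the C(12, 5) = 792 subsets S of size 5, where X_S = 1 if the K_5 on S is monochromatic.
For a fixed S, the K_5 on S has C(5, 2) = 10 edges. P[all 10 edges red] = (1/2)^10, and likewise for blue, so P[monochromatic] = 2·(1/2)^10 = 2^{1 − 10} = 1/512.
By linearity of expectation: E[X] = C(12, 5) · 2^{1 − 10} = 792 · 1/512 = 99/64.
Numerically: E[X] ≈ 1.546875.

E[X] = C(12,5)·2^(1−C(5,2)) = 99/64 ≈ 1.546875.


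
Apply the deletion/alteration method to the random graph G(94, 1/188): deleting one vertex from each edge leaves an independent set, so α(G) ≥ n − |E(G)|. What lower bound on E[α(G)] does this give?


E[|E(G)|] = C(94, 2)·p = 4371 · (1/188) = 93/4.
E[α(G)] ≥ n − E[|E(G)|] = 94 − 93/4 = 283/4.
Numerically: ≈ 70.750.
(This is only a lower bound; the true E[α(G)] may be larger.)

E[α(G)] ≥ 283/4 ≈ 70.750.


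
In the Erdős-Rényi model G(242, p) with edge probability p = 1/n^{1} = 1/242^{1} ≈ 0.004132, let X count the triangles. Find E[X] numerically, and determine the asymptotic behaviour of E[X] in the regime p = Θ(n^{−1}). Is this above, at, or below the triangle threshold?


Number of potential triangles: C(242, 3) = 2332880.
Each occurs with probability p³ ≈ (0.004132)³ ≈ 7.055924e-08.
By linearity: E[X] = C(242, 3)·p³ ≈ 2332880 · 7.055924e-08 ≈ 0.1646.
Here α = 1, so p = 1/n is exactly at the triangle threshold p ~ 1/n. Asymptotically E[X] → c³/6 = 1³/6 = 1/6 ≈ 0.1667, a bounded constant. In this regime the triangle count is asymptotically Poisson(c³/6).

E[X] ≈ 0.1646; in regime p = Θ(1/n^{1}) E[X] stays bounded (at the triangle threshold p ~ 1/n).


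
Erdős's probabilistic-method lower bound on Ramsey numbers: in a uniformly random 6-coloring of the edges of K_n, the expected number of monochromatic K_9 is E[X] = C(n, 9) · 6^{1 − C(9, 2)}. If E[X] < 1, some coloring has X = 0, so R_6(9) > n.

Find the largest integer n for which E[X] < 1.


We need C(n, 9) · 6^{1 − 36} < 1, i.e. C(n, 9) < 6^{36 − 1} = 1719070799748422591028658176.
Check values of n near the boundary:
  n = 4405: C(4405, 9) = 1706862792900636302463627150; 1706862792900636302463627150 < 1719070799748422591028658176? YES
  n = 4406: C(4406, 9) = 1710356485221788389505285700; 1710356485221788389505285700 < 1719070799748422591028658176? YES
  n = 4407: C(4407, 9) = 1713856532599459170657070050; 1713856532599459170657070050 < 1719070799748422591028658176? YES
  n = 4408: C(4408, 9) = 1717362945146264156457459600; 1717362945146264156457459600 < 1719070799748422591028658176? YES
  n = 4409: C(4409, 9) = 1720875732988608787686577131; 1720875732988608787686577131 < 1719070799748422591028658176? NO
The largest n with C(n, 9) < 1719070799748422591028658176 is n = 4408 (where E[X] = 35778394690547169926197075/35813974994758803979763712 ≈ 0.9990065). Hence R_6(9) > 4408, i.e. R_6(9) ≥ 4409.

Largest n = 4408; hence R_6(9) > 4408.


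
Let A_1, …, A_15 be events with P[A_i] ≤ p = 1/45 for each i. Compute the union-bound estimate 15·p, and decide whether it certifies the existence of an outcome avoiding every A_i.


Union bound: P[∪_{i=1}^{15} A_i] ≤ Σ_i P[A_i] ≤ 15·p = 15·(1/45) = 1/3.
Numerically: 1/3 ≈ 0.3333.
Is 1/3 < 1? YES.
Since P[∪ A_i] ≤ 1/3 < 1, the complement has P[∩ A_i^c] ≥ 1 − 1/3 = 2/3 > 0, so some outcome avoids every A_i.

15·p = 1/3 ≈ 0.3333; existence CERTIFIED by the union bound.


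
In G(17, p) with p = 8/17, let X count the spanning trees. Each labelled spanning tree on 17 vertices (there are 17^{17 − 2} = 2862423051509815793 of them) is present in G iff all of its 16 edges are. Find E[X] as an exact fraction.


K_17 has 17^{17 − 2} = 2862423051509815793 labelled spanning trees.
For each such spanning tree H, let X_H = 1 if all 16 edges of H are present in G. Then P[X_H = 1] = p^{16} = (8/17)^{16} = 281474976710656/48661191875666868481.
By linearity: E[X] = Σ_H E[X_H] = 2862423051509815793 · p^{16} = 2862423051509815793 · 281474976710656/48661191875666868481 = 281474976710656/17.
Numerically: E[X] ≈ 1.6557e+13.

E[X] = 2862423051509815793 · (8/17)^{16} = 281474976710656/17 ≈ 1.6557e+13.


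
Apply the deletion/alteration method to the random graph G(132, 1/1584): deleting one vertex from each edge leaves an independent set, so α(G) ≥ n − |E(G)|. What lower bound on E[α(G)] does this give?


E[|E(G)|] = C(132, 2)·p = 8646 · (1/1584) = 131/24.
E[α(G)] ≥ n − E[|E(G)|] = 132 − 131/24 = 3037/24.
Numerically: ≈ 126.5417.
(This is only a lower bound; the true E[α(G)] may be larger.)

E[α(G)] ≥ 3037/24 ≈ 126.5417.


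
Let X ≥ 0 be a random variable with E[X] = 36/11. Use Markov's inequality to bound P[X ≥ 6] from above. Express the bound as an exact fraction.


μ = E[X] = 36/11, a = 6.
Markov: P[X ≥ 6] ≤ μ/a = (36/11)/6 = 6/11.
Numerically: ≈ 0.545455.
(Since a = 6 > μ = 3.272727, the bound 6/11 is < 1 and informative.)

P[X ≥ 6] ≤ 6/11 ≈ 0.545455.


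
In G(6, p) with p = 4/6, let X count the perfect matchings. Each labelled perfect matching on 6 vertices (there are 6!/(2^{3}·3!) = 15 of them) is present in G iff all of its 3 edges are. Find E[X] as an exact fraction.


K_6 has 6!/(2^{3}·3!) = 15 labelled perfect matchings.
For each such perfect matching H, let X_H = 1 if all 3 edges of H are present in G. Then P[X_H = 1] = p^{3} = (2/3)^{3} = 8/27.
Summing the indicators: E[X] = Σ_H E[X_H] = 15 · p^{3} = 15 · 8/27 = 40/9.
Numerically: E[X] ≈ 4.44.

E[X] = 15 · (2/3)^{3} = 40/9 ≈ 4.44.


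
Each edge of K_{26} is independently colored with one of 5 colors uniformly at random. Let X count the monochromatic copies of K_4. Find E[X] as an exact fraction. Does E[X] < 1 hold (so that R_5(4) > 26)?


E[X] = C(26, 4) · 5^{1 − 6} = 14950 · 5^{−5} = 14950/3125.
As a reduced fraction: E[X] = 598/125 ≈ 4.784.
Is E[X] < 1? NO.
Since E[X] ≥ 1, the first-moment bound is inconclusive at n = 26; it does NOT by itself certify R_5(4) > 26.

E[X] = 598/125 ≈ 4.784; E[X] ≥ 1; first-moment method inconclusive here.


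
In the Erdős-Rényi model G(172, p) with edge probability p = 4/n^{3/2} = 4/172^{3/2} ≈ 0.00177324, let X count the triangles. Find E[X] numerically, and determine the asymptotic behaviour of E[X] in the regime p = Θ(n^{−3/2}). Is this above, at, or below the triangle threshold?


Number of potential triangles: C(172, 3) = 833340.
Each occurs with probability p³ ≈ (0.00177324)³ ≈ 5.57573292e-09.
By linearity: E[X] = C(172, 3)·p³ ≈ 833340 · 5.57573292e-09 ≈ 0.004646.
Since α = 3/2 > 1, p = c/n^{3/2} = o(1/n) is below the triangle threshold p ~ 1/n. Asymptotically E[X] ~ (c³/6)·n^{3(1−α)} = (4³/6)·n^{-1.5} → 0, so by Markov's inequality G has no triangles w.h.p.

E[X] ≈ 0.004646; in regime p = Θ(1/n^{3/2}) E[X] tends to 0 (below the triangle threshold p ~ 1/n).


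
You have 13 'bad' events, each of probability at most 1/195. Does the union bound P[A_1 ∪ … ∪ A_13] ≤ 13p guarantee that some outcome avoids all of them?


Union bound: P[∪_{i=1}^{13} A_i] ≤ Σ_i P[A_i] ≤ 13·p = 13·(1/195) = 1/15.
Numerically: 1/15 ≈ 0.0666667.
Is 1/15 < 1? YES.
Since P[∪ A_i] ≤ 1/15 < 1, the complement has P[∩ A_i^c] ≥ 1 − 1/15 = 14/15 > 0, so some outcome avoids every A_i.

13·p = 1/15 ≈ 0.0666667; existence CERTIFIED by the union bound.
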